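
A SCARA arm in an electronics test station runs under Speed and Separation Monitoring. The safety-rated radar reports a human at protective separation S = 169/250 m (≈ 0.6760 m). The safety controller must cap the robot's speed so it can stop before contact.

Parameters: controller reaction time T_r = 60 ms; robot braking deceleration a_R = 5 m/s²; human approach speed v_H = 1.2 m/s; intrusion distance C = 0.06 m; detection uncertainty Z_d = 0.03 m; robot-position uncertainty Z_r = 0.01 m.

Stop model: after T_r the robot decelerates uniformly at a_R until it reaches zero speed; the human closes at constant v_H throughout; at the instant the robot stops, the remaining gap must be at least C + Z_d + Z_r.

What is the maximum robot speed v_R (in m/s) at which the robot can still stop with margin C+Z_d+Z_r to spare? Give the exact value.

at the boundary: (1/10)·v² + (3/10)·v + (-63/125) = 0
  disc = (3/10)² − 4·(1/10)·(-63/125) = 729/2500 ; √disc = 27/50
  v_R = (−(3/10) + 27/50) / (2·(1/10)) = 6/5 m/s
check:
T_s = v_R/a_R = (6/5)/5 = 0.2400 s
robot in T_r: 1.2000·0.0600 = 0.0720 m
robot covers 1.2000·0.2400 − ½·5.0000·0.2400² = 0.1440 m while stopping
human over T_r+T_s: 1.2000·(0.0600+0.2400) = 0.3600 m
residual clearance needed = 0.0600+0.0300+0.0100 = 0.1000 m
sum ≈ 0.0720+0.1440+0.3600+0.1000 ≈ 0.6760 m = S ✓

v_R_max = 6/5 m/s = 1.2000 m/s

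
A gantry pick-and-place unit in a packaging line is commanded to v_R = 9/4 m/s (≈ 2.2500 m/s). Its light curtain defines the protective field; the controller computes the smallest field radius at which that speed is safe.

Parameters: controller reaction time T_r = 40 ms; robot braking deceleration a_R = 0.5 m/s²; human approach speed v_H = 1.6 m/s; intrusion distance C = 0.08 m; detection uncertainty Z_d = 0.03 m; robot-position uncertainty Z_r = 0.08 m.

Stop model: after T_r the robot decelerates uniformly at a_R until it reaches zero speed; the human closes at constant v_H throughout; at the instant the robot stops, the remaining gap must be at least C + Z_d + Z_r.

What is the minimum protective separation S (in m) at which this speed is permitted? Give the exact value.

S_min = 25213/2000 m = 12.6065 m

braking lasts T_s = (9/4)/(1/2) = 4.5000 s
reaction-phase robot travel = 2.2500·0.0400 = 0.0900 m
braking distance = 2.2500²/(2·0.5000) = 5.0625 m
human closes 1.6000·4.5400 = 7.2640 m
margins: 0.0800+0.0300+0.0800 = 0.1900 m
S_min ≈ 0.0900+5.0625+7.2640+0.1900  ⇒  S_min = 25213/2000 m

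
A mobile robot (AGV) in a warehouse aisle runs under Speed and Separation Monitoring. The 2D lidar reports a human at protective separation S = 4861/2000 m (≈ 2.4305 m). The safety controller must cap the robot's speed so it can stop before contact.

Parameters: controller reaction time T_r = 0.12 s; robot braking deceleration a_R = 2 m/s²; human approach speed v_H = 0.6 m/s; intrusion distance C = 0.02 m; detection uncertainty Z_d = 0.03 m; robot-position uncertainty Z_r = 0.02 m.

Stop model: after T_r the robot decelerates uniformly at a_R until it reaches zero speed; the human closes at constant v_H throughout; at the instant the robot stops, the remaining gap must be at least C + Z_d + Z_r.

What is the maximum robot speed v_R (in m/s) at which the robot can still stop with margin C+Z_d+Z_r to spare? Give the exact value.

at the boundary: (1/4)·v² + (21/50)·v + (-4577/2000) = 0
  disc = (21/50)² − 4·(1/4)·(-4577/2000) = 24649/10000 ; √disc = 157/100
  v_R = (−(21/50) + 157/100) / (2·(1/4)) = 23/10 m/s
check:
stop time T_s = (23/10)/2 = 1.1500 s
reaction-phase robot travel = 2.3000·0.1200 = 0.2760 m
robot under decel: 2.3000²/(2·2.0000) = 1.3225 m
human closes 0.6000·1.2700 = 0.7620 m
margins: 0.0200+0.0300+0.0200 = 0.0700 m
sum ≈ 0.2760+1.3225+0.7620+0.0700 ≈ 2.4305 m = S ✓

v_R_max = 23/10 m/s = 2.3000 m/s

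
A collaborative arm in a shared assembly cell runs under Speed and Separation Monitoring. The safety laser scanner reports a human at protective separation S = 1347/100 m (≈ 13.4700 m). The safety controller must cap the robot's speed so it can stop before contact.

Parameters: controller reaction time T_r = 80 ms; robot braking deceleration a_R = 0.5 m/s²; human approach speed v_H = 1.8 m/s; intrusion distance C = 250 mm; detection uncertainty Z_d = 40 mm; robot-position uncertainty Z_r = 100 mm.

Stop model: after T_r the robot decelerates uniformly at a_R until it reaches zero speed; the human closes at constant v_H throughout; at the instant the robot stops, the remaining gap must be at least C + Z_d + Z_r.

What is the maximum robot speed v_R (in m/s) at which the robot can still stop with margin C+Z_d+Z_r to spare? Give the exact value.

quadratic (1)·v² + (92/25)·v + (-1617/125) = 0
  disc = (92/25)² − 4·(1)·(-1617/125) = 40804/625 ; √disc = 202/25
  v_R = (−(92/25) + 202/25) / (2·(1)) = 11/5 m/s
check:
stop time T_s = (11/5)/(1/2) = 4.4000 s
reaction-phase robot travel = 2.2000·0.0800 = 0.1760 m
braking distance = 2.2000²/(2·0.5000) = 4.8400 m
person approaches 1.8000·(0.0800+4.4000) = 8.0640 m
margins: 0.2500+0.0400+0.1000 = 0.3900 m
sum ≈ 0.1760+4.8400+8.0640+0.3900 ≈ 13.4700 m = S ✓

v_R_max = 11/5 m/s = 2.2000 m/s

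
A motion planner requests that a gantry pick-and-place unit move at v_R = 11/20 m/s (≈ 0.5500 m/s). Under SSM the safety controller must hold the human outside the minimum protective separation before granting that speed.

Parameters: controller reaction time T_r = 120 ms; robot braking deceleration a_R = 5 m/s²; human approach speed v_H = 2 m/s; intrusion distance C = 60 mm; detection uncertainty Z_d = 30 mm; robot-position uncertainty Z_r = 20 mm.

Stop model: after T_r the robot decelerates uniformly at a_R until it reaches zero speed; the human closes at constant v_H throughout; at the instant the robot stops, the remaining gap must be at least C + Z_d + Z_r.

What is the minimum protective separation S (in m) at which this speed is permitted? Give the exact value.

S_min = 533/800 m = 0.6663 m

stop time T_s = (11/20)/5 = 0.1100 s
robot in T_r: 0.5500·0.1200 = 0.0660 m
robot covers 0.5500·0.1100 − ½·5.0000·0.1100² = 0.0302 m while stopping
person approaches 2.0000·(0.1200+0.1100) = 0.4600 m
margins: 0.0600+0.0300+0.0200 = 0.1100 m
S_min ≈ 0.0660+0.0302+0.4600+0.1100  ⇒  S_min = 533/800 m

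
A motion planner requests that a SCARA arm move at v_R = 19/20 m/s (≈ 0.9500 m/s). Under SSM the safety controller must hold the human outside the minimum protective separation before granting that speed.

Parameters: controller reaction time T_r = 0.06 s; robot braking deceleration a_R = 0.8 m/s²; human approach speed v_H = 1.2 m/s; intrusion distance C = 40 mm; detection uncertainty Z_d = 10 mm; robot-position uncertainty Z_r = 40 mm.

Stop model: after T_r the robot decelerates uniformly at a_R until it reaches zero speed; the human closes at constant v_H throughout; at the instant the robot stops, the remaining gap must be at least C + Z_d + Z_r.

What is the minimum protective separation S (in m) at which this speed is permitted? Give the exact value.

T_s = v_R/a_R = (19/20)/(4/5) = 1.1875 s
reaction-phase robot travel = 0.9500·0.0600 = 0.0570 m
braking distance = 0.9500²/(2·0.8000) = 0.5641 m
human over T_r+T_s: 1.2000·(0.0600+1.1875) = 1.4970 m
C+Z_d+Z_r = 0.0400+0.0100+0.0400 = 0.0900 m
S_min ≈ 0.0570+0.5641+1.4970+0.0900  ⇒  S_min = 35329/16000 m

S_min = 35329/16000 m = 2.2081 m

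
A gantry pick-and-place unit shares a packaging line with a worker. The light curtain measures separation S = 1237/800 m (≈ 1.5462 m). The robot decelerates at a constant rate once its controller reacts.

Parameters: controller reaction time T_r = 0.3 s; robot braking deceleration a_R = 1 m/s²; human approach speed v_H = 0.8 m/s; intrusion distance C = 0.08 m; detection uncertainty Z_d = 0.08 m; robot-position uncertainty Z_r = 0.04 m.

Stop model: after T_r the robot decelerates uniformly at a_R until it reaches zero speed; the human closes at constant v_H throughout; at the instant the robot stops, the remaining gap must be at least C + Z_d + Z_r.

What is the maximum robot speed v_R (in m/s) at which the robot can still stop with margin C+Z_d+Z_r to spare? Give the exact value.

collect terms ⇒ (1/2)·v_R² + (11/10)·v_R + (-177/160) = 0
  disc = (11/10)² − 4·(1/2)·(-177/160) = 1369/400 ; √disc = 37/20
  v_R = (−(11/10) + 37/20) / (2·(1/2)) = 3/4 m/s
check:
T_s = v_R/a_R = (3/4)/1 = 0.7500 s
robot covers v_R·T_r = 0.7500·0.3000 = 0.2250 m before braking
braking distance = 0.7500²/(2·1.0000) = 0.2812 m
human over T_r+T_s: 0.8000·(0.3000+0.7500) = 0.8400 m
residual clearance needed = 0.0800+0.0800+0.0400 = 0.2000 m
sum ≈ 0.2250+0.2812+0.8400+0.2000 ≈ 1.5462 m = S ✓

v_R_max = 3/4 m/s = 0.7500 m/s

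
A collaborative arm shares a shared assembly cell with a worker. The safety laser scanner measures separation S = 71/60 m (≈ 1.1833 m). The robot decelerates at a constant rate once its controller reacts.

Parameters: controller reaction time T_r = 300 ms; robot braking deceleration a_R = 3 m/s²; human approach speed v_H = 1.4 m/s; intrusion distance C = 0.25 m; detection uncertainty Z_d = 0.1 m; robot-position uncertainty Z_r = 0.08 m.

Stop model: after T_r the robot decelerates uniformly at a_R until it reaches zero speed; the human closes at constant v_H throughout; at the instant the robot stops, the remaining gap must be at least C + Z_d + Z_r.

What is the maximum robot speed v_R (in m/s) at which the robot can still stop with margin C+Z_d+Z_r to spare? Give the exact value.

v_R_max = 2/5 m/s = 0.4000 m/s

at the boundary: (1/6)·v² + (23/30)·v + (-1/3) = 0
  disc = (23/30)² − 4·(1/6)·(-1/3) = 81/100 ; √disc = 9/10
  v_R = (−(23/30) + 9/10) / (2·(1/6)) = 2/5 m/s
check:
braking lasts T_s = (2/5)/3 = 0.1333 s
robot in T_r: 0.4000·0.3000 = 0.1200 m
robot under decel: 0.4000²/(2·3.0000) = 0.0267 m
human over T_r+T_s: 1.4000·(0.3000+0.1333) = 0.6067 m
C+Z_d+Z_r = 0.2500+0.1000+0.0800 = 0.4300 m
sum ≈ 0.1200+0.0267+0.6067+0.4300 ≈ 1.1833 m = S ✓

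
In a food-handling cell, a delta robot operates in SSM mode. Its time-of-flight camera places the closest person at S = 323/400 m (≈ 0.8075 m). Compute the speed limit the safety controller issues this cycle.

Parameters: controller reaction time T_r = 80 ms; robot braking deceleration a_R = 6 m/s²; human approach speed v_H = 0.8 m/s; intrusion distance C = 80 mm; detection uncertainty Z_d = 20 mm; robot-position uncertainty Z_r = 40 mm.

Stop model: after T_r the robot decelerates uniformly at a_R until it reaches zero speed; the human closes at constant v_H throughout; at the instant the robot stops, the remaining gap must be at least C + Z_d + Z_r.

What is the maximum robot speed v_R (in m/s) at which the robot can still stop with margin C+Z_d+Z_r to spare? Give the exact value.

v_R_max = 17/10 m/s = 1.7000 m/s

at the boundary: (1/12)·v² + (16/75)·v + (-1207/2000) = 0
  disc = (16/75)² − 4·(1/12)·(-1207/2000) = 22201/90000 ; √disc = 149/300
  v_R = (−(16/75) + 149/300) / (2·(1/12)) = 17/10 m/s
check:
T_s = v_R/a_R = (17/10)/6 = 0.2833 s
robot covers v_R·T_r = 1.7000·0.0800 = 0.1360 m before braking
braking distance = 1.7000²/(2·6.0000) = 0.2408 m
human closes 0.8000·0.3633 = 0.2907 m
margins: 0.0800+0.0200+0.0400 = 0.1400 m
sum ≈ 0.1360+0.2408+0.2907+0.1400 ≈ 0.8075 m = S ✓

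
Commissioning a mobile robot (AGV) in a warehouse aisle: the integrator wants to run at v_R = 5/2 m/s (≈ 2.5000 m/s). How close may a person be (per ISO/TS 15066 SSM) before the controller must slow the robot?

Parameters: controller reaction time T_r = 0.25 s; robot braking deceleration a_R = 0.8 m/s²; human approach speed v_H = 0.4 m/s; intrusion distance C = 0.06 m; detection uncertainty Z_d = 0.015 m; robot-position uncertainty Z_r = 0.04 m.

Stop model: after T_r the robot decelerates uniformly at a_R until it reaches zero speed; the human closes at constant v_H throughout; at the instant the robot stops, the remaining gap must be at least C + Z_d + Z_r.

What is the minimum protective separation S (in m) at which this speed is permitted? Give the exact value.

braking lasts T_s = (5/2)/(4/5) = 3.1250 s
reaction-phase robot travel = 2.5000·0.2500 = 0.6250 m
robot under decel: 2.5000²/(2·0.8000) = 3.9062 m
person approaches 0.4000·(0.2500+3.1250) = 1.3500 m
margins: 0.0600+0.0150+0.0400 = 0.1150 m
S_min ≈ 0.6250+3.9062+1.3500+0.1150  ⇒  S_min = 4797/800 m

S_min = 4797/800 m = 5.9962 m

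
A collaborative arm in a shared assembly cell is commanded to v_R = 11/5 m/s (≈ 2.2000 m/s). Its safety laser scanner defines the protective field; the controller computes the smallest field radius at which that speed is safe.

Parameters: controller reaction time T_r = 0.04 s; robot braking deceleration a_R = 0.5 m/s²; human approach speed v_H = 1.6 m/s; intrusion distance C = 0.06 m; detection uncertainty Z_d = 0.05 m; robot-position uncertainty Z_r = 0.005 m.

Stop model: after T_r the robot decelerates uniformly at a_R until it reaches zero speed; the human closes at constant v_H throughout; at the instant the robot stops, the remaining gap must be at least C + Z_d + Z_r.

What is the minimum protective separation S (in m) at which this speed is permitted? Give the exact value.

S_min = 12147/1000 m = 12.1470 m

stop time T_s = (11/5)/(1/2) = 4.4000 s
robot in T_r: 2.2000·0.0400 = 0.0880 m
robot under decel: 2.2000²/(2·0.5000) = 4.8400 m
human over T_r+T_s: 1.6000·(0.0400+4.4000) = 7.1040 m
residual clearance needed = 0.0600+0.0500+0.0050 = 0.1150 m
S_min ≈ 0.0880+4.8400+7.1040+0.1150  ⇒  S_min = 12147/1000 m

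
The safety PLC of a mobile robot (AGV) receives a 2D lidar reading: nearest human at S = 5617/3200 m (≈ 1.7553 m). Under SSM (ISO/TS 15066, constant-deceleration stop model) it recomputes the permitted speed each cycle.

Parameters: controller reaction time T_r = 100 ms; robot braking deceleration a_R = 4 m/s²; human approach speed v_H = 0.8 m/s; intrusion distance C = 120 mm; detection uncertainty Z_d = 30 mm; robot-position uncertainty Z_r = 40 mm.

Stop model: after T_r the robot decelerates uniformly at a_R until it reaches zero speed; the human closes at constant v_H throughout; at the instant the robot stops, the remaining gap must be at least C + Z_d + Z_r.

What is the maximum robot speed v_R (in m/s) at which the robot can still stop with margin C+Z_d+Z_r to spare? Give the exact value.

v_R_max = 49/20 m/s = 2.4500 m/s

quadratic (1/8)·v² + (3/10)·v + (-4753/3200) = 0
  disc = (3/10)² − 4·(1/8)·(-4753/3200) = 5329/6400 ; √disc = 73/80
  v_R = (−(3/10) + 73/80) / (2·(1/8)) = 49/20 m/s
check:
T_s = v_R/a_R = (49/20)/4 = 0.6125 s
robot in T_r: 2.4500·0.1000 = 0.2450 m
braking distance = 2.4500²/(2·4.0000) = 0.7503 m
human closes 0.8000·0.7125 = 0.5700 m
C+Z_d+Z_r = 0.1200+0.0300+0.0400 = 0.1900 m
sum ≈ 0.2450+0.7503+0.5700+0.1900 ≈ 1.7553 m = S ✓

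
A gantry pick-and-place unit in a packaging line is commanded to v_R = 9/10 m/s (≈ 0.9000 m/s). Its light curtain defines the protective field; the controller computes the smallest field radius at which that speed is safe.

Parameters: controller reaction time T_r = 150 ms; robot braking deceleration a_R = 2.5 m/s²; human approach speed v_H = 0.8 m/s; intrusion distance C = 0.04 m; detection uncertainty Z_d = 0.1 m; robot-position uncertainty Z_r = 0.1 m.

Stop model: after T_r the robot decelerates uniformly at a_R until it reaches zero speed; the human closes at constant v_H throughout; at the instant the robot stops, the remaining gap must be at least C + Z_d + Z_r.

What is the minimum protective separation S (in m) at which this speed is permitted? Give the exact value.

S_min = 189/200 m = 0.9450 m

stop time T_s = (9/10)/(5/2) = 0.3600 s
robot covers v_R·T_r = 0.9000·0.1500 = 0.1350 m before braking
robot under decel: 0.9000²/(2·2.5000) = 0.1620 m
person approaches 0.8000·(0.1500+0.3600) = 0.4080 m
residual clearance needed = 0.0400+0.1000+0.1000 = 0.2400 m
S_min ≈ 0.1350+0.1620+0.4080+0.2400  ⇒  S_min = 189/200 m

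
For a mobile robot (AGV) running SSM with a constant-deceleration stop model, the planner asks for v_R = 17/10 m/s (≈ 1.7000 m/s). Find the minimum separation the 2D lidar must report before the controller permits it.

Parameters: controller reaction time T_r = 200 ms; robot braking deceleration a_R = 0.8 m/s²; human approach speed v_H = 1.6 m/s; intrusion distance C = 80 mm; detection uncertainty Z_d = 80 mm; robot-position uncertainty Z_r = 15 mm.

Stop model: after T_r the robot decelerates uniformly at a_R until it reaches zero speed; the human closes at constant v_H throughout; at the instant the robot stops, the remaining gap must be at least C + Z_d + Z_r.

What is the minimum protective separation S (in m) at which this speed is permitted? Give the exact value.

S_min = 4833/800 m = 6.0412 m

T_s = v_R/a_R = (17/10)/(4/5) = 2.1250 s
robot covers v_R·T_r = 1.7000·0.2000 = 0.3400 m before braking
robot covers 1.7000·2.1250 − ½·0.8000·2.1250² = 1.8062 m while stopping
human closes 1.6000·2.3250 = 3.7200 m
margins: 0.0800+0.0800+0.0150 = 0.1750 m
S_min ≈ 0.3400+1.8062+3.7200+0.1750  ⇒  S_min = 4833/800 m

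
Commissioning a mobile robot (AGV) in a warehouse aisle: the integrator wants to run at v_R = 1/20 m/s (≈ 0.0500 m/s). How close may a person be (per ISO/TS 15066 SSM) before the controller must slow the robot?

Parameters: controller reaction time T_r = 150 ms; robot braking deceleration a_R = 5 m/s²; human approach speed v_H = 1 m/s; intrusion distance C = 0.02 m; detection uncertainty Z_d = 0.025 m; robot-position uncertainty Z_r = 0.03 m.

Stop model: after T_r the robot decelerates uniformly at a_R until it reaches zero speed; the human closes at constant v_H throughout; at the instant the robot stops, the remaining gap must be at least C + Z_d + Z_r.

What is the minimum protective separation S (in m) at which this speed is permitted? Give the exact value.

stop time T_s = (1/20)/5 = 0.0100 s
reaction-phase robot travel = 0.0500·0.1500 = 0.0075 m
robot covers 0.0500·0.0100 − ½·5.0000·0.0100² = 0.0003 m while stopping
human closes 1.0000·0.1600 = 0.1600 m
C+Z_d+Z_r = 0.0200+0.0250+0.0300 = 0.0750 m
S_min ≈ 0.0075+0.0003+0.1600+0.0750  ⇒  S_min = 971/4000 m

S_min = 971/4000 m = 0.2427 m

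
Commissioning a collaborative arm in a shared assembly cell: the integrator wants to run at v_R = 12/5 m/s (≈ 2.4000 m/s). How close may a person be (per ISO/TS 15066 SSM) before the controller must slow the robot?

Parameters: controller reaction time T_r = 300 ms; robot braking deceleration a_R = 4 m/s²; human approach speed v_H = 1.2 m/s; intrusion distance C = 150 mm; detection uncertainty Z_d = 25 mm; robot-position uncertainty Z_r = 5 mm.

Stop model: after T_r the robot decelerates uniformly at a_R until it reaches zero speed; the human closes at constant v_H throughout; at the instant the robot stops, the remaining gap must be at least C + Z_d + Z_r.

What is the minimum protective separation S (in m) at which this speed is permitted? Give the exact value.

S_min = 27/10 m = 2.7000 m

stop time T_s = (12/5)/4 = 0.6000 s
robot covers v_R·T_r = 2.4000·0.3000 = 0.7200 m before braking
robot covers 2.4000·0.6000 − ½·4.0000·0.6000² = 0.7200 m while stopping
human closes 1.2000·0.9000 = 1.0800 m
residual clearance needed = 0.1500+0.0250+0.0050 = 0.1800 m
S_min ≈ 0.7200+0.7200+1.0800+0.1800  ⇒  S_min = 27/10 m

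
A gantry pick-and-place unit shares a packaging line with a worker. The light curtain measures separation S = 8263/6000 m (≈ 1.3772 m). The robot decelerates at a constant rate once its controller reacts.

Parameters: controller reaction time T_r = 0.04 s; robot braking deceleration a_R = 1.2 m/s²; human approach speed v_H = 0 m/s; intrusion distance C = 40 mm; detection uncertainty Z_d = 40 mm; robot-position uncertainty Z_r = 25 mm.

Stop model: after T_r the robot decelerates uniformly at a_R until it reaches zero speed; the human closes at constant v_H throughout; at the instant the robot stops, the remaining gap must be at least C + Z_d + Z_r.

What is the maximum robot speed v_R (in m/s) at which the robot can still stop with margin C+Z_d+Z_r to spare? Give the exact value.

v_R_max = 17/10 m/s = 1.7000 m/s

quadratic (5/12)·v² + (1/25)·v + (-7633/6000) = 0
  disc = (1/25)² − 4·(5/12)·(-7633/6000) = 190969/90000 ; √disc = 437/300
  v_R = (−(1/25) + 437/300) / (2·(5/12)) = 17/10 m/s
check:
braking lasts T_s = (17/10)/(6/5) = 1.4167 s
reaction-phase robot travel = 1.7000·0.0400 = 0.0680 m
robot under decel: 1.7000²/(2·1.2000) = 1.2042 m
human closes 0.0000·1.4567 = 0.0000 m
C+Z_d+Z_r = 0.0400+0.0400+0.0250 = 0.1050 m
sum ≈ 0.0680+1.2042+0.0000+0.1050 ≈ 1.3772 m = S ✓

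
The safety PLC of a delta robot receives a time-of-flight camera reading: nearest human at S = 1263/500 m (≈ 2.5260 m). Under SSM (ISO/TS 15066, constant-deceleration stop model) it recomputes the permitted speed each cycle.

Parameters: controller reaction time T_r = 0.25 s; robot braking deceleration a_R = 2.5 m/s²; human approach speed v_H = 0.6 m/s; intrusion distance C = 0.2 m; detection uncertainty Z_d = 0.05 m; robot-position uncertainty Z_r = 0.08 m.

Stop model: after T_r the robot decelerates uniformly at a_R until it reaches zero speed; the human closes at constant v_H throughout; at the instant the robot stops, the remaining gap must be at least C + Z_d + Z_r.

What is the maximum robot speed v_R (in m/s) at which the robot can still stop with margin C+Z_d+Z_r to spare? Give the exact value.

v_R_max = 11/5 m/s = 2.2000 m/s

quadratic (1/5)·v² + (49/100)·v + (-1023/500) = 0
  disc = (49/100)² − 4·(1/5)·(-1023/500) = 18769/10000 ; √disc = 137/100
  v_R = (−(49/100) + 137/100) / (2·(1/5)) = 11/5 m/s
check:
braking lasts T_s = (11/5)/(5/2) = 0.8800 s
reaction-phase robot travel = 2.2000·0.2500 = 0.5500 m
robot under decel: 2.2000²/(2·2.5000) = 0.9680 m
human over T_r+T_s: 0.6000·(0.2500+0.8800) = 0.6780 m
C+Z_d+Z_r = 0.2000+0.0500+0.0800 = 0.3300 m
sum ≈ 0.5500+0.9680+0.6780+0.3300 ≈ 2.5260 m = S ✓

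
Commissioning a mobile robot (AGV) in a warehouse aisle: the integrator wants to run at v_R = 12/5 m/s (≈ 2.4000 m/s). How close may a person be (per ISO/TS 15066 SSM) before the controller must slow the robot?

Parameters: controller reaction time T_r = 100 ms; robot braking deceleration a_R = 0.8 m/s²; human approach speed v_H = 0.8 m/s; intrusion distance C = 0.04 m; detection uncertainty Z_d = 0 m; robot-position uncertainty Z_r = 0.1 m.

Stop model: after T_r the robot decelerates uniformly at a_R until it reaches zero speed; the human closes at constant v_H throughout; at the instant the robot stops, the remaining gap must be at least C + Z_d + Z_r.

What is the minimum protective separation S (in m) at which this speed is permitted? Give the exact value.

S_min = 323/50 m = 6.4600 m

stop time T_s = (12/5)/(4/5) = 3.0000 s
reaction-phase robot travel = 2.4000·0.1000 = 0.2400 m
robot under decel: 2.4000²/(2·0.8000) = 3.6000 m
human over T_r+T_s: 0.8000·(0.1000+3.0000) = 2.4800 m
C+Z_d+Z_r = 0.0400+0.0000+0.1000 = 0.1400 m
S_min ≈ 0.2400+3.6000+2.4800+0.1400  ⇒  S_min = 323/50 m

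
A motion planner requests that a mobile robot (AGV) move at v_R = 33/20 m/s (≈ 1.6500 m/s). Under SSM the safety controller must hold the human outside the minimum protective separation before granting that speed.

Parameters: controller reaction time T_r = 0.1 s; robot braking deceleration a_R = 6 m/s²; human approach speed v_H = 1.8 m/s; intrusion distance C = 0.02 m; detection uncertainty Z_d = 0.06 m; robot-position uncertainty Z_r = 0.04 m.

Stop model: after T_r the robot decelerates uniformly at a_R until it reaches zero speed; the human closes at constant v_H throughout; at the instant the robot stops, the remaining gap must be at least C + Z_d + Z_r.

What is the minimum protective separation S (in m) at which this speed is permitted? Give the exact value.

S_min = 1899/1600 m = 1.1869 m

braking lasts T_s = (33/20)/6 = 0.2750 s
robot covers v_R·T_r = 1.6500·0.1000 = 0.1650 m before braking
braking distance = 1.6500²/(2·6.0000) = 0.2269 m
human closes 1.8000·0.3750 = 0.6750 m
residual clearance needed = 0.0200+0.0600+0.0400 = 0.1200 m
S_min ≈ 0.1650+0.2269+0.6750+0.1200  ⇒  S_min = 1899/1600 m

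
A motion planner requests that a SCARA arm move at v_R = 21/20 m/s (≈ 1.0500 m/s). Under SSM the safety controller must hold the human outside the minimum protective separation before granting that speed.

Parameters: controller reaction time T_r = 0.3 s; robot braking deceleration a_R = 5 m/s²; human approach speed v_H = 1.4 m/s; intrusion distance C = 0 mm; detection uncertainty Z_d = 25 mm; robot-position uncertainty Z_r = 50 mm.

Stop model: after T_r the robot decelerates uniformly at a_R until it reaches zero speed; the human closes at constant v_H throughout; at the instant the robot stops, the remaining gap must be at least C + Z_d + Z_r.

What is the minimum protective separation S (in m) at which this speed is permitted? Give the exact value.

S_min = 4857/4000 m = 1.2143 m

T_s = v_R/a_R = (21/20)/5 = 0.2100 s
reaction-phase robot travel = 1.0500·0.3000 = 0.3150 m
robot under decel: 1.0500²/(2·5.0000) = 0.1103 m
human over T_r+T_s: 1.4000·(0.3000+0.2100) = 0.7140 m
margins: 0.0000+0.0250+0.0500 = 0.0750 m
S_min ≈ 0.3150+0.1103+0.7140+0.0750  ⇒  S_min = 4857/4000 m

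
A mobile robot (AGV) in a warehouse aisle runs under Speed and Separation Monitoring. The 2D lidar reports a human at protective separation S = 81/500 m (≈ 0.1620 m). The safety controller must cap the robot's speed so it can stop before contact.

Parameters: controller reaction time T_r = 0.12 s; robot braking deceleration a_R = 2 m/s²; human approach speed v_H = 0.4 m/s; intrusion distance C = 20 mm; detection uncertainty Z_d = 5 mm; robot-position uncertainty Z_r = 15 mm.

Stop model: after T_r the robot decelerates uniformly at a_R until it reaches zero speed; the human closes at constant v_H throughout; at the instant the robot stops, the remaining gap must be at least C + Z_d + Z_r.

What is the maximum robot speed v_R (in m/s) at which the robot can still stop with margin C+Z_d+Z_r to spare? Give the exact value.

v_R_max = 1/5 m/s = 0.2000 m/s

quadratic (1/4)·v² + (8/25)·v + (-37/500) = 0
  disc = (8/25)² − 4·(1/4)·(-37/500) = 441/2500 ; √disc = 21/50
  v_R = (−(8/25) + 21/50) / (2·(1/4)) = 1/5 m/s
check:
stop time T_s = (1/5)/2 = 0.1000 s
reaction-phase robot travel = 0.2000·0.1200 = 0.0240 m
braking distance = 0.2000²/(2·2.0000) = 0.0100 m
person approaches 0.4000·(0.1200+0.1000) = 0.0880 m
C+Z_d+Z_r = 0.0200+0.0050+0.0150 = 0.0400 m
sum ≈ 0.0240+0.0100+0.0880+0.0400 ≈ 0.1620 m = S ✓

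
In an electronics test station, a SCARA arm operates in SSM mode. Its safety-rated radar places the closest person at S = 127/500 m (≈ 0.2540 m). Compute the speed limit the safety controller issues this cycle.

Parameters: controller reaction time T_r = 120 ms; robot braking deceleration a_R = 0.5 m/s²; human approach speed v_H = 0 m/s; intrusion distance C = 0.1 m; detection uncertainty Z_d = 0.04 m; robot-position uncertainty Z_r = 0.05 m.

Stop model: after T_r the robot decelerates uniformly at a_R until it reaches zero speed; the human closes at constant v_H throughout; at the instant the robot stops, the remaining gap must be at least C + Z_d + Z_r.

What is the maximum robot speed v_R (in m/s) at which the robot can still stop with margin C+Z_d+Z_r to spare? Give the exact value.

collect terms ⇒ (1)·v_R² + (3/25)·v_R + (-8/125) = 0
  disc = (3/25)² − 4·(1)·(-8/125) = 169/625 ; √disc = 13/25
  v_R = (−(3/25) + 13/25) / (2·(1)) = 1/5 m/s
check:
T_s = v_R/a_R = (1/5)/(1/2) = 0.4000 s
robot covers v_R·T_r = 0.2000·0.1200 = 0.0240 m before braking
robot under decel: 0.2000²/(2·0.5000) = 0.0400 m
person approaches 0.0000·(0.1200+0.4000) = 0.0000 m
C+Z_d+Z_r = 0.1000+0.0400+0.0500 = 0.1900 m
sum ≈ 0.0240+0.0400+0.0000+0.1900 ≈ 0.2540 m = S ✓

v_R_max = 1/5 m/s = 0.2000 m/s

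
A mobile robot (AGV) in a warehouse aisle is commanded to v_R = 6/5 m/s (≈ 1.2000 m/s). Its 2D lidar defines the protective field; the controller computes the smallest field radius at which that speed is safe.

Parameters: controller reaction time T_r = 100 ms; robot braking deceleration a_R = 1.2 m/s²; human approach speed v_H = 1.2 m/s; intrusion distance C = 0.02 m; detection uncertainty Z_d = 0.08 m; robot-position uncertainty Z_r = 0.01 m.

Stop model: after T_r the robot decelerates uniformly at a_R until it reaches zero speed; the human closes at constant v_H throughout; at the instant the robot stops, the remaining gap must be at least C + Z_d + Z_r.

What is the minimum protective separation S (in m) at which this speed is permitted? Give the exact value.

braking lasts T_s = (6/5)/(6/5) = 1.0000 s
reaction-phase robot travel = 1.2000·0.1000 = 0.1200 m
braking distance = 1.2000²/(2·1.2000) = 0.6000 m
human closes 1.2000·1.1000 = 1.3200 m
margins: 0.0200+0.0800+0.0100 = 0.1100 m
S_min ≈ 0.1200+0.6000+1.3200+0.1100  ⇒  S_min = 43/20 m

S_min = 43/20 m = 2.1500 m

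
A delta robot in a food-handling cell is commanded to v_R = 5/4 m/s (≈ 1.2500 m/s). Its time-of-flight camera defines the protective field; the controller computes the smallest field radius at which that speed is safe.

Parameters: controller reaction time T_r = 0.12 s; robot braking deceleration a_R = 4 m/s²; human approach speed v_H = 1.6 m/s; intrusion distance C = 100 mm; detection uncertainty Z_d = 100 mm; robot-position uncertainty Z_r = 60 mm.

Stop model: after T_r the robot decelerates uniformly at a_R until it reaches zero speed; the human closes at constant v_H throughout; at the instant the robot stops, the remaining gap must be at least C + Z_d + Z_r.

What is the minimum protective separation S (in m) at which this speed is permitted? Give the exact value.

S_min = 20757/16000 m = 1.2973 m

braking lasts T_s = (5/4)/4 = 0.3125 s
robot in T_r: 1.2500·0.1200 = 0.1500 m
braking distance = 1.2500²/(2·4.0000) = 0.1953 m
human over T_r+T_s: 1.6000·(0.1200+0.3125) = 0.6920 m
residual clearance needed = 0.1000+0.1000+0.0600 = 0.2600 m
S_min ≈ 0.1500+0.1953+0.6920+0.2600  ⇒  S_min = 20757/16000 m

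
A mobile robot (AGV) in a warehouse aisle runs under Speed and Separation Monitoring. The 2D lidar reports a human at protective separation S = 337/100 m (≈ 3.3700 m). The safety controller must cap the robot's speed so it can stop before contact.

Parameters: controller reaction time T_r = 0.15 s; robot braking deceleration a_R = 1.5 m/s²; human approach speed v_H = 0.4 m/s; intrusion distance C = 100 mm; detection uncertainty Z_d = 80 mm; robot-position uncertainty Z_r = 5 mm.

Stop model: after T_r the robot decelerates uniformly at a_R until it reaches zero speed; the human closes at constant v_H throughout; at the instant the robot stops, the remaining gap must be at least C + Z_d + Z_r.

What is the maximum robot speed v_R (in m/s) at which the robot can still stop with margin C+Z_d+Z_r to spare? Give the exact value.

v_R_max = 5/2 m/s = 2.5000 m/s

quadratic (1/3)·v² + (5/12)·v + (-25/8) = 0
  disc = (5/12)² − 4·(1/3)·(-25/8) = 625/144 ; √disc = 25/12
  v_R = (−(5/12) + 25/12) / (2·(1/3)) = 5/2 m/s
check:
stop time T_s = (5/2)/(3/2) = 1.6667 s
robot covers v_R·T_r = 2.5000·0.1500 = 0.3750 m before braking
robot covers 2.5000·1.6667 − ½·1.5000·1.6667² = 2.0833 m while stopping
person approaches 0.4000·(0.1500+1.6667) = 0.7267 m
C+Z_d+Z_r = 0.1000+0.0800+0.0050 = 0.1850 m
sum ≈ 0.3750+2.0833+0.7267+0.1850 ≈ 3.3700 m = S ✓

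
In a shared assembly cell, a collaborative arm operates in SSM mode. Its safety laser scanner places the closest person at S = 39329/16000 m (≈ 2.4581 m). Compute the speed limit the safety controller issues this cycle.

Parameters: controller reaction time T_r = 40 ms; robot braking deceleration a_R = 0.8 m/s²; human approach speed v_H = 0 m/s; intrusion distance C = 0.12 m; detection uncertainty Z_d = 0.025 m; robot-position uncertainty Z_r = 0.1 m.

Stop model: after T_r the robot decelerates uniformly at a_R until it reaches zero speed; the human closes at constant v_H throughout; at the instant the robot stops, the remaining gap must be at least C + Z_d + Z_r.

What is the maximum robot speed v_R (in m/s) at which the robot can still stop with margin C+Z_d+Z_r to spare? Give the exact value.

v_R_max = 37/20 m/s = 1.8500 m/s

at the boundary: (5/8)·v² + (1/25)·v + (-35409/16000) = 0
  disc = (1/25)² − 4·(5/8)·(-35409/16000) = 885481/160000 ; √disc = 941/400
  v_R = (−(1/25) + 941/400) / (2·(5/8)) = 37/20 m/s
check:
T_s = v_R/a_R = (37/20)/(4/5) = 2.3125 s
robot in T_r: 1.8500·0.0400 = 0.0740 m
robot under decel: 1.8500²/(2·0.8000) = 2.1391 m
human over T_r+T_s: 0.0000·(0.0400+2.3125) = 0.0000 m
residual clearance needed = 0.1200+0.0250+0.1000 = 0.2450 m
sum ≈ 0.0740+2.1391+0.0000+0.2450 ≈ 2.4581 m = S ✓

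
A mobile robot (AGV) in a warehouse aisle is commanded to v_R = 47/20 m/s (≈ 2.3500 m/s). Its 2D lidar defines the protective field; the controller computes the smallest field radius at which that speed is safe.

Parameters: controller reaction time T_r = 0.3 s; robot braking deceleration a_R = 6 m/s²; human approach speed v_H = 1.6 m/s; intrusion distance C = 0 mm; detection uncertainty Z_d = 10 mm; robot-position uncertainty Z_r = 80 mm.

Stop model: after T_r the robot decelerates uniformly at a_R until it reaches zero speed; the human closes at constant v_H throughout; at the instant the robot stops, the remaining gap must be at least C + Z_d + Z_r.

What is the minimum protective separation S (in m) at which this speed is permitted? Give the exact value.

stop time T_s = (47/20)/6 = 0.3917 s
reaction-phase robot travel = 2.3500·0.3000 = 0.7050 m
robot under decel: 2.3500²/(2·6.0000) = 0.4602 m
human over T_r+T_s: 1.6000·(0.3000+0.3917) = 1.1067 m
margins: 0.0000+0.0100+0.0800 = 0.0900 m
S_min ≈ 0.7050+0.4602+1.1067+0.0900  ⇒  S_min = 3779/1600 m

S_min = 3779/1600 m = 2.3619 m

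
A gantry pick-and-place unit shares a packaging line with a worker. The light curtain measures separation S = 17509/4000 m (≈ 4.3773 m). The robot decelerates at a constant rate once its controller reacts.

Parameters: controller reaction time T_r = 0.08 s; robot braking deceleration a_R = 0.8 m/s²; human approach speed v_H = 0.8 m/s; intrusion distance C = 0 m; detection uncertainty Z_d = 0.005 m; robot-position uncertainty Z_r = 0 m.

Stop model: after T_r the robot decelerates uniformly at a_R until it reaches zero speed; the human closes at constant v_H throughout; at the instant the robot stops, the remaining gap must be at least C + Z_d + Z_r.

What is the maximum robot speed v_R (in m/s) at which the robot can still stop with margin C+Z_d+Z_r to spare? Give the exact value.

collect terms ⇒ (5/8)·v_R² + (27/25)·v_R + (-17233/4000) = 0
  disc = (27/25)² − 4·(5/8)·(-17233/4000) = 477481/40000 ; √disc = 691/200
  v_R = (−(27/25) + 691/200) / (2·(5/8)) = 19/10 m/s
check:
stop time T_s = (19/10)/(4/5) = 2.3750 s
robot covers v_R·T_r = 1.9000·0.0800 = 0.1520 m before braking
braking distance = 1.9000²/(2·0.8000) = 2.2563 m
human closes 0.8000·2.4550 = 1.9640 m
margins: 0.0000+0.0050+0.0000 = 0.0050 m
sum ≈ 0.1520+2.2563+1.9640+0.0050 ≈ 4.3773 m = S ✓

v_R_max = 19/10 m/s = 1.9000 m/s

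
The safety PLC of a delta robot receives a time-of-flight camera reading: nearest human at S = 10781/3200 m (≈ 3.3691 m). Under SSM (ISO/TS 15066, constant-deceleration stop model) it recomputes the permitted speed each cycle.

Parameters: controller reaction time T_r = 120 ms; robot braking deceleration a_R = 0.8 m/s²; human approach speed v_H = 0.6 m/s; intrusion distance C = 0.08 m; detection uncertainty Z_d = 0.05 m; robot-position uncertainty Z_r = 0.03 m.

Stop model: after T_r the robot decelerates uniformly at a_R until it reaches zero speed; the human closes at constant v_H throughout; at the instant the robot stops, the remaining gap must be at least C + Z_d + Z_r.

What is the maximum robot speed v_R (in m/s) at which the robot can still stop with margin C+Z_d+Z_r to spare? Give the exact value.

at the boundary: (5/8)·v² + (87/100)·v + (-50193/16000) = 0
  disc = (87/100)² − 4·(5/8)·(-50193/16000) = 1375929/160000 ; √disc = 1173/400
  v_R = (−(87/100) + 1173/400) / (2·(5/8)) = 33/20 m/s
check:
braking lasts T_s = (33/20)/(4/5) = 2.0625 s
robot in T_r: 1.6500·0.1200 = 0.1980 m
robot covers 1.6500·2.0625 − ½·0.8000·2.0625² = 1.7016 m while stopping
human over T_r+T_s: 0.6000·(0.1200+2.0625) = 1.3095 m
C+Z_d+Z_r = 0.0800+0.0500+0.0300 = 0.1600 m
sum ≈ 0.1980+1.7016+1.3095+0.1600 ≈ 3.3691 m = S ✓

v_R_max = 33/20 m/s = 1.6500 m/s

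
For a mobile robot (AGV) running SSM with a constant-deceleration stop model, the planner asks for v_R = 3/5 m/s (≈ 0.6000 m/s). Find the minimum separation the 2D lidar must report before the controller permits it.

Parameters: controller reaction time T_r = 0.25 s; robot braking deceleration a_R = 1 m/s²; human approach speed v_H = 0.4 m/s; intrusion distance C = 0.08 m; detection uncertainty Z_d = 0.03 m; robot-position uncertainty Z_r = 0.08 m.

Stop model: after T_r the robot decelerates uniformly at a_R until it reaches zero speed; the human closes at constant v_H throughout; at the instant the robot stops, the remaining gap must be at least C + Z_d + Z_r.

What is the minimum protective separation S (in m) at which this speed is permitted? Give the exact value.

stop time T_s = (3/5)/1 = 0.6000 s
robot in T_r: 0.6000·0.2500 = 0.1500 m
braking distance = 0.6000²/(2·1.0000) = 0.1800 m
human closes 0.4000·0.8500 = 0.3400 m
C+Z_d+Z_r = 0.0800+0.0300+0.0800 = 0.1900 m
S_min ≈ 0.1500+0.1800+0.3400+0.1900  ⇒  S_min = 43/50 m

S_min = 43/50 m = 0.8600 m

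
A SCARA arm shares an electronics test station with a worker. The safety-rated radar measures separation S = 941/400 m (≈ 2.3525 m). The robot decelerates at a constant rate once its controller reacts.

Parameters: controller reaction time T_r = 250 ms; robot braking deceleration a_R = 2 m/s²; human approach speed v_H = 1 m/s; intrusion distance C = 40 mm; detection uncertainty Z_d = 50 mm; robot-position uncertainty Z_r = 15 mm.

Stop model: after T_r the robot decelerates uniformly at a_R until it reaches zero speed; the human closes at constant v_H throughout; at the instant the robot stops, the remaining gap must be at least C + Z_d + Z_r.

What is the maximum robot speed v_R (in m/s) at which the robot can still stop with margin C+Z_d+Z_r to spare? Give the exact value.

quadratic (1/4)·v² + (3/4)·v + (-799/400) = 0
  disc = (3/4)² − 4·(1/4)·(-799/400) = 64/25 ; √disc = 8/5
  v_R = (−(3/4) + 8/5) / (2·(1/4)) = 17/10 m/s
check:
braking lasts T_s = (17/10)/2 = 0.8500 s
robot covers v_R·T_r = 1.7000·0.2500 = 0.4250 m before braking
braking distance = 1.7000²/(2·2.0000) = 0.7225 m
human over T_r+T_s: 1.0000·(0.2500+0.8500) = 1.1000 m
margins: 0.0400+0.0500+0.0150 = 0.1050 m
sum ≈ 0.4250+0.7225+1.1000+0.1050 ≈ 2.3525 m = S ✓

v_R_max = 17/10 m/s = 1.7000 m/s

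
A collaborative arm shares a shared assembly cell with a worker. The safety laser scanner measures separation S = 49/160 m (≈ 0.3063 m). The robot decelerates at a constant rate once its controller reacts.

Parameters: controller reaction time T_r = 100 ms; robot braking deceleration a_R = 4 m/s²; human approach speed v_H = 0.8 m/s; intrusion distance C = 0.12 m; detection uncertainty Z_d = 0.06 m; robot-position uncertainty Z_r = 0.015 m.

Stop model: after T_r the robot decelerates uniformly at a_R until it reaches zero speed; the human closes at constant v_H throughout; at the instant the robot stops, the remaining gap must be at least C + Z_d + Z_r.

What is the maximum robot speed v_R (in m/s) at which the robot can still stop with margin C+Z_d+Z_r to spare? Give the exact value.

v_R_max = 1/10 m/s = 0.1000 m/s

at the boundary: (1/8)·v² + (3/10)·v + (-1/32) = 0
  disc = (3/10)² − 4·(1/8)·(-1/32) = 169/1600 ; √disc = 13/40
  v_R = (−(3/10) + 13/40) / (2·(1/8)) = 1/10 m/s
check:
stop time T_s = (1/10)/4 = 0.0250 s
robot covers v_R·T_r = 0.1000·0.1000 = 0.0100 m before braking
robot under decel: 0.1000²/(2·4.0000) = 0.0013 m
human closes 0.8000·0.1250 = 0.1000 m
residual clearance needed = 0.1200+0.0600+0.0150 = 0.1950 m
sum ≈ 0.0100+0.0013+0.1000+0.1950 ≈ 0.3063 m = S ✓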